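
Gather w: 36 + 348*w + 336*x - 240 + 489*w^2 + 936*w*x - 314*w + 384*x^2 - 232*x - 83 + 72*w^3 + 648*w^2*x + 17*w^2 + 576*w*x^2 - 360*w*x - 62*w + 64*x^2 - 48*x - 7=72*w^3 + w^2*(648*x + 506) + w*(576*x^2 + 576*x - 28) + 448*x^2 + 56*x - 294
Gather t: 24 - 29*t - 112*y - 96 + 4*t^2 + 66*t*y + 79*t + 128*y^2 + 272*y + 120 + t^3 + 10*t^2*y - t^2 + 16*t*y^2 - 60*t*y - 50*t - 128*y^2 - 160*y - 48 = t^3 + t^2*(10*y + 3) + t*(16*y^2 + 6*y)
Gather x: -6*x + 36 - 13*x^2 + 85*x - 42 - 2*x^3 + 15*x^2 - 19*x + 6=-2*x^3 + 2*x^2 + 60*x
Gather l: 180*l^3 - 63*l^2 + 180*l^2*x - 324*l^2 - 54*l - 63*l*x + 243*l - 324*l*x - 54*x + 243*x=180*l^3 + l^2*(180*x - 387) + l*(189 - 387*x) + 189*x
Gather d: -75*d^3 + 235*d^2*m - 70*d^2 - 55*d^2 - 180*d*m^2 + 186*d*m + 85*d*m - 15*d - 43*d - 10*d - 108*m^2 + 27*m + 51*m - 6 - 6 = -75*d^3 + d^2*(235*m - 125) + d*(-180*m^2 + 271*m - 68) - 108*m^2 + 78*m - 12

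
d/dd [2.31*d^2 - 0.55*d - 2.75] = 4.62*d - 0.55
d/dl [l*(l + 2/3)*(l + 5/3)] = 3*l^2 + 14*l/3 + 10/9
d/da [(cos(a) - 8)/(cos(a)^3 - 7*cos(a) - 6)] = (3*cos(a)/2 - 12*cos(2*a) + cos(3*a)/2 + 50)*sin(a)/(-cos(a)^3 + 7*cos(a) + 6)^2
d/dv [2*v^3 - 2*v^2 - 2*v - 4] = 6*v^2 - 4*v - 2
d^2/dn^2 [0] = 0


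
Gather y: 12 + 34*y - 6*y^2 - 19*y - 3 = -6*y^2 + 15*y + 9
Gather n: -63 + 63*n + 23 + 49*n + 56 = 112*n + 16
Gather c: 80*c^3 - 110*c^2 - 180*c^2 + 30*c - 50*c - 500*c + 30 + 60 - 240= 80*c^3 - 290*c^2 - 520*c - 150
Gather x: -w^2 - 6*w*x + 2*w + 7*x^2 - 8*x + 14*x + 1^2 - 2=-w^2 + 2*w + 7*x^2 + x*(6 - 6*w) - 1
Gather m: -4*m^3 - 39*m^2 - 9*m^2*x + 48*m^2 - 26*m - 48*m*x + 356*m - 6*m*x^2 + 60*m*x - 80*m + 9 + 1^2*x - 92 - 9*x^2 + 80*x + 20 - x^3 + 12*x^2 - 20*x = -4*m^3 + m^2*(9 - 9*x) + m*(-6*x^2 + 12*x + 250) - x^3 + 3*x^2 + 61*x - 63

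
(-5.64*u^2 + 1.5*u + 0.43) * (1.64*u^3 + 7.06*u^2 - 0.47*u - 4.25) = -9.2496*u^5 - 37.3584*u^4 + 13.946*u^3 + 26.3008*u^2 - 6.5771*u - 1.8275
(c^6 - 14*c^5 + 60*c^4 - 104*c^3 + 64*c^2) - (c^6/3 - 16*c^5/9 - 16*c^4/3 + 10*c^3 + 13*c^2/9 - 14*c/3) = 2*c^6/3 - 110*c^5/9 + 196*c^4/3 - 114*c^3 + 563*c^2/9 + 14*c/3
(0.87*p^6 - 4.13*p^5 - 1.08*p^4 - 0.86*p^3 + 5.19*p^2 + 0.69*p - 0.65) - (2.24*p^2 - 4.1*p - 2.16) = 0.87*p^6 - 4.13*p^5 - 1.08*p^4 - 0.86*p^3 + 2.95*p^2 + 4.79*p + 1.51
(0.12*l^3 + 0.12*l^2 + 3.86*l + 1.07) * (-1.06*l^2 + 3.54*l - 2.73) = -0.1272*l^5 + 0.2976*l^4 - 3.9944*l^3 + 12.2026*l^2 - 6.75*l - 2.9211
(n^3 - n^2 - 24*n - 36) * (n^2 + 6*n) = n^5 + 5*n^4 - 30*n^3 - 180*n^2 - 216*n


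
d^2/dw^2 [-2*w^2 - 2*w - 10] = -4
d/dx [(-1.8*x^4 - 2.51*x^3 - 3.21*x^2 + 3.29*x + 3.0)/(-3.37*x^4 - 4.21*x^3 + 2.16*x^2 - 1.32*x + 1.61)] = (-0.880699999999997*x^6 - 29.4114*x^5 + 21.4542*x^4 + 63.1762*x^3 + 22.8975*x^2 - 23.2962*x + 9.2569)/(11.3569*x^8 + 28.3754*x^7 + 3.1657*x^6 - 9.2904*x^5 + 4.9286*x^4 - 19.2586*x^3 + 8.6976*x^2 - 4.2504*x + 2.5921)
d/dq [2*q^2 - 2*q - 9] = 4*q - 2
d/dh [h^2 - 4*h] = 2*h - 4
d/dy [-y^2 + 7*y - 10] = 7 - 2*y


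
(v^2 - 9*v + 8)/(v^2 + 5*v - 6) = (v - 8)/(v + 6)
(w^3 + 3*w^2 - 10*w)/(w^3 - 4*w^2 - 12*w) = (-w^2 - 3*w + 10)/(-w^2 + 4*w + 12)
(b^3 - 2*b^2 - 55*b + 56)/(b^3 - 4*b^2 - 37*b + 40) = (b + 7)/(b + 5)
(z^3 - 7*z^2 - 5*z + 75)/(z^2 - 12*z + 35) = (z^2 - 2*z - 15)/(z - 7)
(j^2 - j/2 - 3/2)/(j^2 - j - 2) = (j - 3/2)/(j - 2)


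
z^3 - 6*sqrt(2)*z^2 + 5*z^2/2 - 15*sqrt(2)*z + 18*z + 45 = (z + 5/2)*(z - 3*sqrt(2))^2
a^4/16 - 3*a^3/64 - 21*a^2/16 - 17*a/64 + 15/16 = (a/4 + 1/4)*(a/4 + 1)*(a - 5)*(a - 3/4)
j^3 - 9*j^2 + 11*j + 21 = (j - 7)*(j - 3)*(j + 1)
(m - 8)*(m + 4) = m^2 - 4*m - 32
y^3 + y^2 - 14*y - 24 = (y - 4)*(y + 2)*(y + 3)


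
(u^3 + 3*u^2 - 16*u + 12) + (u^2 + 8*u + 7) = u^3 + 4*u^2 - 8*u + 19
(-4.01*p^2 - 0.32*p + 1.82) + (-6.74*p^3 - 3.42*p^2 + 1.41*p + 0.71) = -6.74*p^3 - 7.43*p^2 + 1.09*p + 2.53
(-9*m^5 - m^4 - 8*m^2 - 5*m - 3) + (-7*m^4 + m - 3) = -9*m^5 - 8*m^4 - 8*m^2 - 4*m - 6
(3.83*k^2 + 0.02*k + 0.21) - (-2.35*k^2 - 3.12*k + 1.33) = 6.18*k^2 + 3.14*k - 1.12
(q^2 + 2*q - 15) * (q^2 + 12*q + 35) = q^4 + 14*q^3 + 44*q^2 - 110*q - 525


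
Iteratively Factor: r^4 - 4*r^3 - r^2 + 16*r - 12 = (r - 2)*(r^3 - 2*r^2 - 5*r + 6) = (r - 2)*(r - 1)*(r^2 - r - 6) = (r - 2)*(r - 1)*(r + 2)*(r - 3)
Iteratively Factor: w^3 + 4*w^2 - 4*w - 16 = (w + 2)*(w^2 + 2*w - 8) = (w + 2)*(w + 4)*(w - 2)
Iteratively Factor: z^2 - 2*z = (z)*(z - 2)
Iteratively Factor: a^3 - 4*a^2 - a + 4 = (a - 4)*(a^2 - 1) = (a - 4)*(a - 1)*(a + 1)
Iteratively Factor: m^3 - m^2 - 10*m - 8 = (m + 2)*(m^2 - 3*m - 4) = (m - 4)*(m + 2)*(m + 1)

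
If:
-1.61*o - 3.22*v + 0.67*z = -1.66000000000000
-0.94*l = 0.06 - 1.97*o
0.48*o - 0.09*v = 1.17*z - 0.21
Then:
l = 4.74527176272914*z - 0.71691366648417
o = 2.2642413487134*z - 0.311623779946761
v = 0.67133984028394 - 0.924046140195208*z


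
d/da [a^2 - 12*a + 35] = 2*a - 12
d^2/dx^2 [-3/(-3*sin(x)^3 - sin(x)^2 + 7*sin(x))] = 3*(-81*sin(x)^3 - 33*sin(x)^2 + 146*sin(x) + 69 - 169/sin(x) - 42/sin(x)^2 + 98/sin(x)^3)/(3*sin(x)^2 + sin(x) - 7)^3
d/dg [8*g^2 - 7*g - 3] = 16*g - 7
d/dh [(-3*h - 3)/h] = 3/h^2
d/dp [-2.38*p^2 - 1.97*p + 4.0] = -4.76*p - 1.97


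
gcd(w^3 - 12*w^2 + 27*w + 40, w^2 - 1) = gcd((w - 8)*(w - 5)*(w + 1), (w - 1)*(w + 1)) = w + 1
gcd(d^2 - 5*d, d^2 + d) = d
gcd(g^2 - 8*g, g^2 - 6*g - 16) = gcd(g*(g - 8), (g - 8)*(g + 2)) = g - 8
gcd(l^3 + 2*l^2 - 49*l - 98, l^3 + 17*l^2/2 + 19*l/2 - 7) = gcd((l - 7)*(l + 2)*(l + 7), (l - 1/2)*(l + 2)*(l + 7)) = l^2 + 9*l + 14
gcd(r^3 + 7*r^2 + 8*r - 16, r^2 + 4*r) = r + 4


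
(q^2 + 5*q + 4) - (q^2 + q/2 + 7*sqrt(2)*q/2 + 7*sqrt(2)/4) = -7*sqrt(2)*q/2 + 9*q/2 - 7*sqrt(2)/4 + 4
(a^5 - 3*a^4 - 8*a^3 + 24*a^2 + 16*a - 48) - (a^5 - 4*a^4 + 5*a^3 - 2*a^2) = a^4 - 13*a^3 + 26*a^2 + 16*a - 48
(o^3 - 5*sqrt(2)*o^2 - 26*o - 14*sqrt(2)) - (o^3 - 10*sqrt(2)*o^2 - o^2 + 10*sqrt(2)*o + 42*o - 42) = o^2 + 5*sqrt(2)*o^2 - 68*o - 10*sqrt(2)*o - 14*sqrt(2) + 42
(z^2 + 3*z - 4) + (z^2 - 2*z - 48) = 2*z^2 + z - 52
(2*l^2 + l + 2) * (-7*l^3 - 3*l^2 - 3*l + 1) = -14*l^5 - 13*l^4 - 23*l^3 - 7*l^2 - 5*l + 2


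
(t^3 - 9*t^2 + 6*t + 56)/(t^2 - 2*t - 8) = t - 7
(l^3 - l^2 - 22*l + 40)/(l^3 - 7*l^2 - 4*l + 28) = (l^2 + l - 20)/(l^2 - 5*l - 14)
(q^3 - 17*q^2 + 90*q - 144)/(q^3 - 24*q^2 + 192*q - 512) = (q^2 - 9*q + 18)/(q^2 - 16*q + 64)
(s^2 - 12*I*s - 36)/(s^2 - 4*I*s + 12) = (s - 6*I)/(s + 2*I)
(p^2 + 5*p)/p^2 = (p + 5)/p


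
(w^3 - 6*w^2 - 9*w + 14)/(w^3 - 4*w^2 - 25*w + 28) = (w + 2)/(w + 4)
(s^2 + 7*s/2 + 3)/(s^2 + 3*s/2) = (s + 2)/s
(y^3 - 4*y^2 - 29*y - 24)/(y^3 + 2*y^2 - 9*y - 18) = (y^2 - 7*y - 8)/(y^2 - y - 6)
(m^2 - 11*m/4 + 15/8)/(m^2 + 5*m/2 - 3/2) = (8*m^2 - 22*m + 15)/(4*(2*m^2 + 5*m - 3))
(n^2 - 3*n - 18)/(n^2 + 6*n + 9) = (n - 6)/(n + 3)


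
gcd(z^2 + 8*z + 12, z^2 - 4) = z + 2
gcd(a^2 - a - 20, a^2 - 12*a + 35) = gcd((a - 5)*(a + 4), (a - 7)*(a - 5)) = a - 5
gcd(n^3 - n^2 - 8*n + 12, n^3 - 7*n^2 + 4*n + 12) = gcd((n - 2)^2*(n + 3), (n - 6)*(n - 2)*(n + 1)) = n - 2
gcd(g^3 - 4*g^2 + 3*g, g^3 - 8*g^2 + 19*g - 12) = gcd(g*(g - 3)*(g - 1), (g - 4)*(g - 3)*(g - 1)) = g^2 - 4*g + 3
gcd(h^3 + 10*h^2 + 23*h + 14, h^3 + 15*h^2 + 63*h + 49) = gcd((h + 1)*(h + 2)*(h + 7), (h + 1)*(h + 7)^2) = h^2 + 8*h + 7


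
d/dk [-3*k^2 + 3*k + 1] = 3 - 6*k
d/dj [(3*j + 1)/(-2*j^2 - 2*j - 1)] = (6*j^2 + 4*j - 1)/(4*j^4 + 8*j^3 + 8*j^2 + 4*j + 1)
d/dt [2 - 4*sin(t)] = -4*cos(t)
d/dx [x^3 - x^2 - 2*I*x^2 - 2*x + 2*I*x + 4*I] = 3*x^2 - 2*x - 4*I*x - 2 + 2*I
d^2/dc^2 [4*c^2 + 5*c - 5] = 8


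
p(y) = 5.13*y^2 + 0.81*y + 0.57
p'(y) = 10.26*y + 0.81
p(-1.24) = 7.45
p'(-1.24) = -11.91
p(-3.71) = 68.17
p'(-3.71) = -37.25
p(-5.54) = 153.53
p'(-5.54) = -56.03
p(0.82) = 4.68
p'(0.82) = 9.22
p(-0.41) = 1.10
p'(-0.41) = -3.40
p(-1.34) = 8.70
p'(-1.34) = -12.94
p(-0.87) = 3.75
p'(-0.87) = -8.12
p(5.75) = 174.84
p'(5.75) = 59.80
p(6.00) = 190.11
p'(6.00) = 62.37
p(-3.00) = 44.31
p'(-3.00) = -29.97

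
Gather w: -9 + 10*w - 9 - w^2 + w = -w^2 + 11*w - 18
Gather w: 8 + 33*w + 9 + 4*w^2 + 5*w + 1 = 4*w^2 + 38*w + 18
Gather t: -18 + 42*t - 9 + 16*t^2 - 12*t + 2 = 16*t^2 + 30*t - 25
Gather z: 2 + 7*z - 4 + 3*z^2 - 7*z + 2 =3*z^2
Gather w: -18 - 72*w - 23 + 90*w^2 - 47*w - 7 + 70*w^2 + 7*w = 160*w^2 - 112*w - 48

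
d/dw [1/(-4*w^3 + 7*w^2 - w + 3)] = (12*w^2 - 14*w + 1)/(4*w^3 - 7*w^2 + w - 3)^2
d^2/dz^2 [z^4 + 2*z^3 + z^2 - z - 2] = 12*z^2 + 12*z + 2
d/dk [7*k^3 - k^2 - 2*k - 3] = 21*k^2 - 2*k - 2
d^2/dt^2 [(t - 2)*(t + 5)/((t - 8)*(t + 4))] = 2*(7*t^3 + 66*t^2 + 408*t + 160)/(t^6 - 12*t^5 - 48*t^4 + 704*t^3 + 1536*t^2 - 12288*t - 32768)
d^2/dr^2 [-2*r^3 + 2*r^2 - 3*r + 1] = 4 - 12*r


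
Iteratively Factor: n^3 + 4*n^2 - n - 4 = (n + 4)*(n^2 - 1) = (n + 1)*(n + 4)*(n - 1)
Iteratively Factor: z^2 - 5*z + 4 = (z - 4)*(z - 1)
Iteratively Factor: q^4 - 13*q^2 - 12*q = (q + 3)*(q^3 - 3*q^2 - 4*q) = (q - 4)*(q + 3)*(q^2 + q) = q*(q - 4)*(q + 3)*(q + 1)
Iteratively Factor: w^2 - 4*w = (w - 4)*(w)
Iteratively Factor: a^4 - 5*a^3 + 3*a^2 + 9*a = (a - 3)*(a^3 - 2*a^2 - 3*a) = (a - 3)^2*(a^2 + a) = a*(a - 3)^2*(a + 1)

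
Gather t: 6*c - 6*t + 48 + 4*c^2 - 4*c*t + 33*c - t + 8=4*c^2 + 39*c + t*(-4*c - 7) + 56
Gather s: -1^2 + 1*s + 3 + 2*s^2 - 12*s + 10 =2*s^2 - 11*s + 12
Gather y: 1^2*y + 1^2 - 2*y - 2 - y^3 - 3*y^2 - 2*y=-y^3 - 3*y^2 - 3*y - 1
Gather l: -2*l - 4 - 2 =-2*l - 6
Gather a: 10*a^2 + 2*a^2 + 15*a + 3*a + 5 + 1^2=12*a^2 + 18*a + 6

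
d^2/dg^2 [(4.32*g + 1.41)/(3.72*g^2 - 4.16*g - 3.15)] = ((25.452 - 96.4224*g)*(-3.72*g^2 + 4.16*g + 3.15) - (4.32*g + 1.41)*(7.44*g - 4.16)*(14.88*g - 8.32))/(-3.72*g^2 + 4.16*g + 3.15)^3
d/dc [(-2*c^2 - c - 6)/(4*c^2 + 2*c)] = 3*(4*c + 1)/(c^2*(4*c^2 + 4*c + 1))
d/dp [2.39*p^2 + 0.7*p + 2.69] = 4.78*p + 0.7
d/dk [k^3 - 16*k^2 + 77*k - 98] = 3*k^2 - 32*k + 77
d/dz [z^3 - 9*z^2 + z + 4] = 3*z^2 - 18*z + 1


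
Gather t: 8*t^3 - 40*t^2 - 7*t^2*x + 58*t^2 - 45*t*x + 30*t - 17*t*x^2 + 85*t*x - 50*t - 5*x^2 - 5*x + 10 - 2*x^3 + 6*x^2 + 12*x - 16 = 8*t^3 + t^2*(18 - 7*x) + t*(-17*x^2 + 40*x - 20) - 2*x^3 + x^2 + 7*x - 6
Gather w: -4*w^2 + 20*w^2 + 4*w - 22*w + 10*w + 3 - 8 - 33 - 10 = 16*w^2 - 8*w - 48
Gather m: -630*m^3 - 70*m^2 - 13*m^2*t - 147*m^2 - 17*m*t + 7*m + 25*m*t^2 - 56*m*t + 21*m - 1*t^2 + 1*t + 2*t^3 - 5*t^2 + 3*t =-630*m^3 + m^2*(-13*t - 217) + m*(25*t^2 - 73*t + 28) + 2*t^3 - 6*t^2 + 4*t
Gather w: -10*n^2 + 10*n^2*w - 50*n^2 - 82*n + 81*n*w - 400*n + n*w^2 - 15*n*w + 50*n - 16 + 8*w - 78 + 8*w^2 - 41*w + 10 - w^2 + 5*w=-60*n^2 - 432*n + w^2*(n + 7) + w*(10*n^2 + 66*n - 28) - 84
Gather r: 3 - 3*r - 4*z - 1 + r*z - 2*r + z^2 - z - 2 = r*(z - 5) + z^2 - 5*z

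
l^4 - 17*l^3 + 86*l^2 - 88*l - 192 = (l - 8)*(l - 6)*(l - 4)*(l + 1)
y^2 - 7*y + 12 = (y - 4)*(y - 3)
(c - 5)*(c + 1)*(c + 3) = c^3 - c^2 - 17*c - 15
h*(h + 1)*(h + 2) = h^3 + 3*h^2 + 2*h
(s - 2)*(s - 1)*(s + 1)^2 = s^4 - s^3 - 3*s^2 + s + 2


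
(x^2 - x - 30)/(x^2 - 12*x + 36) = (x + 5)/(x - 6)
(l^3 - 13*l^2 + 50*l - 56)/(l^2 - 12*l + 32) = (l^2 - 9*l + 14)/(l - 8)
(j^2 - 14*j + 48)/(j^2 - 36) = (j - 8)/(j + 6)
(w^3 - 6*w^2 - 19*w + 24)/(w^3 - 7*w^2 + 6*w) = (w^2 - 5*w - 24)/(w*(w - 6))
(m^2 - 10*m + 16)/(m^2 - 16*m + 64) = (m - 2)/(m - 8)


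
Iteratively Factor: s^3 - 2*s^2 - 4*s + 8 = (s - 2)*(s^2 - 4) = (s - 2)^2*(s + 2)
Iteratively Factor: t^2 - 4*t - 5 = (t + 1)*(t - 5)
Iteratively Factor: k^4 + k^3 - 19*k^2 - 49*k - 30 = (k + 2)*(k^3 - k^2 - 17*k - 15) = (k - 5)*(k + 2)*(k^2 + 4*k + 3) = (k - 5)*(k + 1)*(k + 2)*(k + 3)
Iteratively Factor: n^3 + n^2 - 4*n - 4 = (n + 2)*(n^2 - n - 2) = (n + 1)*(n + 2)*(n - 2)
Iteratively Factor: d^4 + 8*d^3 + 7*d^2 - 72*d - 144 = (d - 3)*(d^3 + 11*d^2 + 40*d + 48) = (d - 3)*(d + 4)*(d^2 + 7*d + 12) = (d - 3)*(d + 4)^2*(d + 3)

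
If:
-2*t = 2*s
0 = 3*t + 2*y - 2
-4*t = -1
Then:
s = -1/4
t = 1/4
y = 5/8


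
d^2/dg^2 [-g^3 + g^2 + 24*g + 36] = 2 - 6*g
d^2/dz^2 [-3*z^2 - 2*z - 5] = -6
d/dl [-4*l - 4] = -4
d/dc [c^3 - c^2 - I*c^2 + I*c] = 3*c^2 - 2*c - 2*I*c + I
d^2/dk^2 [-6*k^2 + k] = -12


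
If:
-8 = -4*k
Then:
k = 2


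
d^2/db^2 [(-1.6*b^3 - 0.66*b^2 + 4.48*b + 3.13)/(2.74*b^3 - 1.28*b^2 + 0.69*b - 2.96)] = (2.8421709430404e-14*b^7 - 21.133072*b^6 + 219.954048*b^5 + 39.4790159999999*b^4 - 243.405568*b^3 + 536.900412*b^2 - 50.227488*b - 14.00291)/(20.570824*b^9 - 28.829184*b^8 + 29.00838*b^7 - 83.284448*b^6 + 69.592902*b^5 - 49.954272*b^4 + 88.034493*b^3 - 37.872312*b^2 + 18.136512*b - 25.934336)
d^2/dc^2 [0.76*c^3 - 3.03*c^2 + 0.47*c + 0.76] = 4.56*c - 6.06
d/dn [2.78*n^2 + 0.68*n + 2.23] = 5.56*n + 0.68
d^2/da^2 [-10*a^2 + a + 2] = -20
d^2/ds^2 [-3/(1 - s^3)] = 18*s*(2*s^3 + 1)/(s^3 - 1)^3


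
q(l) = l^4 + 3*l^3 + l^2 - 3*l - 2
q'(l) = 4*l^3 + 9*l^2 + 2*l - 3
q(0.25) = -2.64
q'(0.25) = -1.88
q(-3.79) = 66.74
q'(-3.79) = -99.06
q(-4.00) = 90.00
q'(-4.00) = -123.00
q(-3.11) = 20.31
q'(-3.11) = -42.49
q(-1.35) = -0.19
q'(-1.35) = 0.86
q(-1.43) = -0.26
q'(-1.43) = 0.85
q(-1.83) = -0.33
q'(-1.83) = -1.03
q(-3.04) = 17.49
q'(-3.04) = -38.28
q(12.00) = 26026.00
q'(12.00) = 8229.00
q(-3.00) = 16.00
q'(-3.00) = -36.00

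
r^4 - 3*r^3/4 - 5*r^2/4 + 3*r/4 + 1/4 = (r - 1)^2*(r + 1/4)*(r + 1)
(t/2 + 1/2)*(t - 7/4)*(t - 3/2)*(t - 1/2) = t^4/2 - 11*t^3/8 + t^2/4 + 47*t/32 - 21/32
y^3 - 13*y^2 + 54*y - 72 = (y - 6)*(y - 4)*(y - 3)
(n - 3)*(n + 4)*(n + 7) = n^3 + 8*n^2 - 5*n - 84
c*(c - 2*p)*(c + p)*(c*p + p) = c^4*p - c^3*p^2 + c^3*p - 2*c^2*p^3 - c^2*p^2 - 2*c*p^3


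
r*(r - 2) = r^2 - 2*r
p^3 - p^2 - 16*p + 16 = (p - 4)*(p - 1)*(p + 4)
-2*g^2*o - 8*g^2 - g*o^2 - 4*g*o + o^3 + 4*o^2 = (-2*g + o)*(g + o)*(o + 4)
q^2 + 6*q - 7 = (q - 1)*(q + 7)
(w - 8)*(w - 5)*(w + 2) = w^3 - 11*w^2 + 14*w + 80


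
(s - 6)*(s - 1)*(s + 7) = s^3 - 43*s + 42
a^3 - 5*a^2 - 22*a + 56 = (a - 7)*(a - 2)*(a + 4)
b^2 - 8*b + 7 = (b - 7)*(b - 1)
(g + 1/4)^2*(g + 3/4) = g^3 + 5*g^2/4 + 7*g/16 + 3/64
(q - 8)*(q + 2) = q^2 - 6*q - 16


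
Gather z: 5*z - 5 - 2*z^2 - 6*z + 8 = -2*z^2 - z + 3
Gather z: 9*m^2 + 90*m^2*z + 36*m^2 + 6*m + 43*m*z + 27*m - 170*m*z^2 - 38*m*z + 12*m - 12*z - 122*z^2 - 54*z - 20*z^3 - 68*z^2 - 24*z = 45*m^2 + 45*m - 20*z^3 + z^2*(-170*m - 190) + z*(90*m^2 + 5*m - 90)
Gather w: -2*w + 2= 2 - 2*w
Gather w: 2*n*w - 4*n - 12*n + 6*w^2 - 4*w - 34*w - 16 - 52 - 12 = -16*n + 6*w^2 + w*(2*n - 38) - 80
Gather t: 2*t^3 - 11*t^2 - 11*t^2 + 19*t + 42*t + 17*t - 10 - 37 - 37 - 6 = 2*t^3 - 22*t^2 + 78*t - 90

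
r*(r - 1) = r^2 - r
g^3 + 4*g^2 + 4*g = g*(g + 2)^2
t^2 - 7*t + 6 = (t - 6)*(t - 1)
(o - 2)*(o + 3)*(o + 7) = o^3 + 8*o^2 + o - 42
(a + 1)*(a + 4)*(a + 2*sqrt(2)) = a^3 + 2*sqrt(2)*a^2 + 5*a^2 + 4*a + 10*sqrt(2)*a + 8*sqrt(2)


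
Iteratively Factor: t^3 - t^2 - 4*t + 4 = (t + 2)*(t^2 - 3*t + 2) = (t - 2)*(t + 2)*(t - 1)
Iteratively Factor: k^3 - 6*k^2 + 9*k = (k)*(k^2 - 6*k + 9) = k*(k - 3)*(k - 3)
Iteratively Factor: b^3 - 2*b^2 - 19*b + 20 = (b + 4)*(b^2 - 6*b + 5) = (b - 1)*(b + 4)*(b - 5)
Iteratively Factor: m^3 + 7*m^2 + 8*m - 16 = (m - 1)*(m^2 + 8*m + 16) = (m - 1)*(m + 4)*(m + 4)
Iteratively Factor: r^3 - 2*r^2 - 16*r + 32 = (r - 4)*(r^2 + 2*r - 8) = (r - 4)*(r + 4)*(r - 2)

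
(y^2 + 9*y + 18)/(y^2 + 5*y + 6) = (y + 6)/(y + 2)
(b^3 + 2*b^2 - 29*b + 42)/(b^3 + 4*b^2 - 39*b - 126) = (b^2 - 5*b + 6)/(b^2 - 3*b - 18)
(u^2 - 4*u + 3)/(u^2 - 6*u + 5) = (u - 3)/(u - 5)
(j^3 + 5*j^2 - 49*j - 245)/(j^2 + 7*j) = j - 2 - 35/j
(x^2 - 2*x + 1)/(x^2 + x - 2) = (x - 1)/(x + 2)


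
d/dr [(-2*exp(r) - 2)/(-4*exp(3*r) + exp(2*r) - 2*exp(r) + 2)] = 2*(-2*(exp(r) + 1)*(6*exp(2*r) - exp(r) + 1) + 4*exp(3*r) - exp(2*r) + 2*exp(r) - 2)*exp(r)/(4*exp(3*r) - exp(2*r) + 2*exp(r) - 2)^2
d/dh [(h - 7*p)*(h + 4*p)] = 2*h - 3*p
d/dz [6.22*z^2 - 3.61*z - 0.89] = 12.44*z - 3.61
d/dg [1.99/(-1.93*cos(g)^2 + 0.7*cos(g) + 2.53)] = (1.393 - 7.6814*cos(g))*sin(g)/(-1.93*cos(g)^2 + 0.7*cos(g) + 2.53)^2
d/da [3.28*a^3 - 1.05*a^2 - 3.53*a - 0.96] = 9.84*a^2 - 2.1*a - 3.53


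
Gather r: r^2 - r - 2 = r^2 - r - 2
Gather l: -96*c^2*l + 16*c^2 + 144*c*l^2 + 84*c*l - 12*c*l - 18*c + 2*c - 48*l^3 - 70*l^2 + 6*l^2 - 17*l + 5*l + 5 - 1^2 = 16*c^2 - 16*c - 48*l^3 + l^2*(144*c - 64) + l*(-96*c^2 + 72*c - 12) + 4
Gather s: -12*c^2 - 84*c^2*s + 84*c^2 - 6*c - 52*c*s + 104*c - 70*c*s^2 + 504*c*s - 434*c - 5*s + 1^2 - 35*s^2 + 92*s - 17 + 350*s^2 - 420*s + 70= 72*c^2 - 336*c + s^2*(315 - 70*c) + s*(-84*c^2 + 452*c - 333) + 54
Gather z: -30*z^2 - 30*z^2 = -60*z^2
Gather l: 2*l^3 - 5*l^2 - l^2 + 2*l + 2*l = 2*l^3 - 6*l^2 + 4*l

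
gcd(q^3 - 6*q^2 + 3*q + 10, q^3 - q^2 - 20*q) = q - 5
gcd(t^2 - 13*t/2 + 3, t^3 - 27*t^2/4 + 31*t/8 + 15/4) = t - 6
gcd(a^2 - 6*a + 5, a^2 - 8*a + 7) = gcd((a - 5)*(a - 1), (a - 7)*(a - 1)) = a - 1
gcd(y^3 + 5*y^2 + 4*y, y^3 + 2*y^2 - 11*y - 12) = y^2 + 5*y + 4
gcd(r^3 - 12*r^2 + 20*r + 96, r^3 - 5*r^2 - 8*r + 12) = r^2 - 4*r - 12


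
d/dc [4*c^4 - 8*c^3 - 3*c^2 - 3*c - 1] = 16*c^3 - 24*c^2 - 6*c - 3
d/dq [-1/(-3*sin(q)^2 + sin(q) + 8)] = (1 - 6*sin(q))*cos(q)/(-3*sin(q)^2 + sin(q) + 8)^2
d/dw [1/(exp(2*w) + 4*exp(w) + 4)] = 2*(-exp(w) - 2)*exp(w)/(exp(2*w) + 4*exp(w) + 4)^2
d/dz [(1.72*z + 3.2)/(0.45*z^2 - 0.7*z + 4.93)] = (-0.774*z^2 - 2.88*z + 10.7196)/(0.2025*z^4 - 0.63*z^3 + 4.927*z^2 - 6.902*z + 24.3049)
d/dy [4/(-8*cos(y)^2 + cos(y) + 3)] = 4*(1 - 16*cos(y))*sin(y)/(-8*cos(y)^2 + cos(y) + 3)^2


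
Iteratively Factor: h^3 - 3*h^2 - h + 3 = (h - 3)*(h^2 - 1) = (h - 3)*(h + 1)*(h - 1)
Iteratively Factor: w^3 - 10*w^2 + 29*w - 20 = (w - 5)*(w^2 - 5*w + 4) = (w - 5)*(w - 1)*(w - 4)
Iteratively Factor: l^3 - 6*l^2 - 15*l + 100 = (l - 5)*(l^2 - l - 20) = (l - 5)^2*(l + 4)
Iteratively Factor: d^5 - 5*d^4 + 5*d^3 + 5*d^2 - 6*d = (d)*(d^4 - 5*d^3 + 5*d^2 + 5*d - 6) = d*(d - 2)*(d^3 - 3*d^2 - d + 3) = d*(d - 2)*(d + 1)*(d^2 - 4*d + 3) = d*(d - 3)*(d - 2)*(d + 1)*(d - 1)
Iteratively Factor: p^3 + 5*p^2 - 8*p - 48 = (p - 3)*(p^2 + 8*p + 16) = (p - 3)*(p + 4)*(p + 4)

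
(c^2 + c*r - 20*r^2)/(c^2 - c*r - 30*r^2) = (-c + 4*r)/(-c + 6*r)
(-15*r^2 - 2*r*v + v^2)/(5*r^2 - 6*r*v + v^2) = (-3*r - v)/(r - v)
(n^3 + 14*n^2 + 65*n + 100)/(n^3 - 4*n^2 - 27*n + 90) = (n^2 + 9*n + 20)/(n^2 - 9*n + 18)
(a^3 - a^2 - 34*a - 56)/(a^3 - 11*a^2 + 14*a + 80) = (a^2 - 3*a - 28)/(a^2 - 13*a + 40)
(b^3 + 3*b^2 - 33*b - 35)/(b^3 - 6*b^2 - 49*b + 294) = (b^2 - 4*b - 5)/(b^2 - 13*b + 42)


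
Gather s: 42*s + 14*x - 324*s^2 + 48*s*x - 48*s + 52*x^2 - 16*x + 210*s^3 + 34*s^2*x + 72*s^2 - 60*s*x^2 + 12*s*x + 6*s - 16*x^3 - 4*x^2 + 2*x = 210*s^3 + s^2*(34*x - 252) + s*(-60*x^2 + 60*x) - 16*x^3 + 48*x^2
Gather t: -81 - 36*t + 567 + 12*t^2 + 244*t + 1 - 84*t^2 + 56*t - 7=-72*t^2 + 264*t + 480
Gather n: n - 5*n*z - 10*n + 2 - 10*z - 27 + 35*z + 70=n*(-5*z - 9) + 25*z + 45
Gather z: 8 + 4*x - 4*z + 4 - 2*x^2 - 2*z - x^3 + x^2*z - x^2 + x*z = -x^3 - 3*x^2 + 4*x + z*(x^2 + x - 6) + 12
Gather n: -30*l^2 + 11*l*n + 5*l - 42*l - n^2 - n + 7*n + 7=-30*l^2 - 37*l - n^2 + n*(11*l + 6) + 7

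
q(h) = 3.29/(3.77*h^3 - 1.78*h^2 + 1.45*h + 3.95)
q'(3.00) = -0.03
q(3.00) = 0.03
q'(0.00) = -0.31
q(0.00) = 0.83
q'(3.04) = -0.03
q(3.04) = 0.03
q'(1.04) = -0.54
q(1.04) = 0.42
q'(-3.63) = -0.01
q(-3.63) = -0.02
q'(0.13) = -0.23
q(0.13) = 0.80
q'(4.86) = -0.01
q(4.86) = 0.01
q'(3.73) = -0.01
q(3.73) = 0.02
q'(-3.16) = -0.02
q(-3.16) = -0.02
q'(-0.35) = -1.43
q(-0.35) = 1.07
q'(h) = 3.29*(-11.31*h^2 + 3.56*h - 1.45)/(3.77*h^3 - 1.78*h^2 + 1.45*h + 3.95)^2 = (-37.2099*h^2 + 11.7124*h - 4.7705)/(3.77*h^3 - 1.78*h^2 + 1.45*h + 3.95)^2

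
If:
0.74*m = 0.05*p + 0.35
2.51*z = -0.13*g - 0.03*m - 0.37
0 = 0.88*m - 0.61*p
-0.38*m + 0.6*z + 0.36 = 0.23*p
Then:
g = -3.39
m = 0.52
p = 0.76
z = 0.02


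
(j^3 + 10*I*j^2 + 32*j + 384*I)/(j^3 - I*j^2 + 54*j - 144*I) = (j + 8*I)/(j - 3*I)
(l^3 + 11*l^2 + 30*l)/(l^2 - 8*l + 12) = l*(l^2 + 11*l + 30)/(l^2 - 8*l + 12)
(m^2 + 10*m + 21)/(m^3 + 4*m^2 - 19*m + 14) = (m + 3)/(m^2 - 3*m + 2)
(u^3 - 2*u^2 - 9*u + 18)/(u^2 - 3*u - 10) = (-u^3 + 2*u^2 + 9*u - 18)/(-u^2 + 3*u + 10)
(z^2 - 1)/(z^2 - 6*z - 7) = (z - 1)/(z - 7)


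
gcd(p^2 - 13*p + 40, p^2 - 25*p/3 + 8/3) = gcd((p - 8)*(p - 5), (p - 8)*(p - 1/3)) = p - 8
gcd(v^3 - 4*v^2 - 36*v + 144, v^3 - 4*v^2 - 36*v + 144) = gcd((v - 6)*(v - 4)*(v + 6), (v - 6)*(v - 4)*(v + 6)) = v^3 - 4*v^2 - 36*v + 144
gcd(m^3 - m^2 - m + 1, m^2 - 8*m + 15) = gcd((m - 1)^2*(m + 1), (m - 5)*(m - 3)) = 1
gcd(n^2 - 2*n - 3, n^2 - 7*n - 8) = n + 1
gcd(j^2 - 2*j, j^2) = j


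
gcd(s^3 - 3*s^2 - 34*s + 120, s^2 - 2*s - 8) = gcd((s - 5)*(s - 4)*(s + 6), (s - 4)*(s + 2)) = s - 4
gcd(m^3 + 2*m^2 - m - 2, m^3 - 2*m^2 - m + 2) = m^2 - 1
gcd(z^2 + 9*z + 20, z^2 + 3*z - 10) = z + 5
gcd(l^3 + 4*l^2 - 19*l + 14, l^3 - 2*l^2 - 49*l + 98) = l^2 + 5*l - 14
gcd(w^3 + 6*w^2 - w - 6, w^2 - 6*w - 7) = w + 1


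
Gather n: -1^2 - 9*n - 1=-9*n - 2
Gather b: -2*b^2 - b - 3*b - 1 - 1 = -2*b^2 - 4*b - 2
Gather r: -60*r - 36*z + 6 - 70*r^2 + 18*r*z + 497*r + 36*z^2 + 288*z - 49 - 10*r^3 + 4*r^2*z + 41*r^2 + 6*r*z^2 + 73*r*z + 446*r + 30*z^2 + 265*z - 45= -10*r^3 + r^2*(4*z - 29) + r*(6*z^2 + 91*z + 883) + 66*z^2 + 517*z - 88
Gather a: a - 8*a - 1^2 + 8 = 7 - 7*a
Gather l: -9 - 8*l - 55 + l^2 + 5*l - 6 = l^2 - 3*l - 70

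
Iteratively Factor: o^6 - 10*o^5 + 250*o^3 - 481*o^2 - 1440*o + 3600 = (o - 4)*(o^5 - 6*o^4 - 24*o^3 + 154*o^2 + 135*o - 900) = (o - 4)*(o + 3)*(o^4 - 9*o^3 + 3*o^2 + 145*o - 300) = (o - 4)*(o + 3)*(o + 4)*(o^3 - 13*o^2 + 55*o - 75) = (o - 5)*(o - 4)*(o + 3)*(o + 4)*(o^2 - 8*o + 15) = (o - 5)*(o - 4)*(o - 3)*(o + 3)*(o + 4)*(o - 5)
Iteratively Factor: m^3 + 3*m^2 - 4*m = (m)*(m^2 + 3*m - 4) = m*(m + 4)*(m - 1)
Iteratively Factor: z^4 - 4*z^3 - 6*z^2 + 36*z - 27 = (z + 3)*(z^3 - 7*z^2 + 15*z - 9) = (z - 1)*(z + 3)*(z^2 - 6*z + 9) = (z - 3)*(z - 1)*(z + 3)*(z - 3)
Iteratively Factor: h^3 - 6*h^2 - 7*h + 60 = (h - 4)*(h^2 - 2*h - 15) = (h - 5)*(h - 4)*(h + 3)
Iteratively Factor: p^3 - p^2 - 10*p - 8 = (p + 1)*(p^2 - 2*p - 8) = (p - 4)*(p + 1)*(p + 2)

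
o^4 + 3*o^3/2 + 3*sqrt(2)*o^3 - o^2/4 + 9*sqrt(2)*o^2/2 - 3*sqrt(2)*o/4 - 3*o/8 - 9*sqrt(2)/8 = (o - 1/2)*(o + 1/2)*(o + 3/2)*(o + 3*sqrt(2))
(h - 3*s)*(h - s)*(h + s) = h^3 - 3*h^2*s - h*s^2 + 3*s^3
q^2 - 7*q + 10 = (q - 5)*(q - 2)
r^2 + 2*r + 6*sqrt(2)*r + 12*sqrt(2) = (r + 2)*(r + 6*sqrt(2))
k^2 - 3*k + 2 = (k - 2)*(k - 1)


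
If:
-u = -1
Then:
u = 1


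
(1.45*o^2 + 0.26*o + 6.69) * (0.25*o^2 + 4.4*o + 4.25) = 0.3625*o^4 + 6.445*o^3 + 8.979*o^2 + 30.541*o + 28.4325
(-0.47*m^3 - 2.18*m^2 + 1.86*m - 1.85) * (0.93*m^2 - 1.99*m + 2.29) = -0.4371*m^5 - 1.0921*m^4 + 4.9917*m^3 - 10.4141*m^2 + 7.9409*m - 4.2365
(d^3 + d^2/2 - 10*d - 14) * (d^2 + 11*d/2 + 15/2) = d^5 + 6*d^4 + d^3/4 - 261*d^2/4 - 152*d - 105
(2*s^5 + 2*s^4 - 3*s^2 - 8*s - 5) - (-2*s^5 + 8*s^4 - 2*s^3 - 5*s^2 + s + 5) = 4*s^5 - 6*s^4 + 2*s^3 + 2*s^2 - 9*s - 10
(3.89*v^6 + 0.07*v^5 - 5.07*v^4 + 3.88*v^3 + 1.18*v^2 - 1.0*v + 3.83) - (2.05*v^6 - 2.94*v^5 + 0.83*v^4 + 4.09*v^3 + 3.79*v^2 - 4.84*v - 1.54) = 1.84*v^6 + 3.01*v^5 - 5.9*v^4 - 0.21*v^3 - 2.61*v^2 + 3.84*v + 5.37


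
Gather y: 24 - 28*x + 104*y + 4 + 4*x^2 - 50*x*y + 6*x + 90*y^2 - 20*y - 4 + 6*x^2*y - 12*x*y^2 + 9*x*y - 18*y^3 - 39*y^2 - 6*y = 4*x^2 - 22*x - 18*y^3 + y^2*(51 - 12*x) + y*(6*x^2 - 41*x + 78) + 24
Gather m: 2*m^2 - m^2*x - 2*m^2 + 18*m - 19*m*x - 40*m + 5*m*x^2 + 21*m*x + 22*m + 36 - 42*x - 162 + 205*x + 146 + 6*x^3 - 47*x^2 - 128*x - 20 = -m^2*x + m*(5*x^2 + 2*x) + 6*x^3 - 47*x^2 + 35*x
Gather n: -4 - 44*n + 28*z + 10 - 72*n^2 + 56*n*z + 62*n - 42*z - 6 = -72*n^2 + n*(56*z + 18) - 14*z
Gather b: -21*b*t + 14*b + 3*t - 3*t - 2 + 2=b*(14 - 21*t)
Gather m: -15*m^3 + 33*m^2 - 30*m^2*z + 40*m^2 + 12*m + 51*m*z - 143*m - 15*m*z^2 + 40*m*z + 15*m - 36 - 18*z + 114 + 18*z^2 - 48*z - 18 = -15*m^3 + m^2*(73 - 30*z) + m*(-15*z^2 + 91*z - 116) + 18*z^2 - 66*z + 60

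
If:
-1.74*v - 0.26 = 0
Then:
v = -0.15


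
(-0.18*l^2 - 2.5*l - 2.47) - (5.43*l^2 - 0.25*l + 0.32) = -5.61*l^2 - 2.25*l - 2.79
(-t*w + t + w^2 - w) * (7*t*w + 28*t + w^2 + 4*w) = -7*t^2*w^2 - 21*t^2*w + 28*t^2 + 6*t*w^3 + 18*t*w^2 - 24*t*w + w^4 + 3*w^3 - 4*w^2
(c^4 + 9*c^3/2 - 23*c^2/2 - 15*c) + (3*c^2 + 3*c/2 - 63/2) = c^4 + 9*c^3/2 - 17*c^2/2 - 27*c/2 - 63/2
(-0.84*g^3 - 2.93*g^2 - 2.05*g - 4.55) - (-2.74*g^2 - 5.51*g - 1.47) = -0.84*g^3 - 0.19*g^2 + 3.46*g - 3.08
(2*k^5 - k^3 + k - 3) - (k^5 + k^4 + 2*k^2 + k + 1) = k^5 - k^4 - k^3 - 2*k^2 - 4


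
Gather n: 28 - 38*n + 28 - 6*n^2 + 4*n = -6*n^2 - 34*n + 56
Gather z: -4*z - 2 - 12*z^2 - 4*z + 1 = -12*z^2 - 8*z - 1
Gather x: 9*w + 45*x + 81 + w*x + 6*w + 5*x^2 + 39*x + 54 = 15*w + 5*x^2 + x*(w + 84) + 135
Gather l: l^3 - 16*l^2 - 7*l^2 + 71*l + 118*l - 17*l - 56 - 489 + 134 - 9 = l^3 - 23*l^2 + 172*l - 420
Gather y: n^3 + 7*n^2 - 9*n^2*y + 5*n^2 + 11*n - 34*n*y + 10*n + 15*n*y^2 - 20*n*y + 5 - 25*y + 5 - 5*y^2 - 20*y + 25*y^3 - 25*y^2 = n^3 + 12*n^2 + 21*n + 25*y^3 + y^2*(15*n - 30) + y*(-9*n^2 - 54*n - 45) + 10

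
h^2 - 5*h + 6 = (h - 3)*(h - 2)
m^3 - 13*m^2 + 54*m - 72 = (m - 6)*(m - 4)*(m - 3)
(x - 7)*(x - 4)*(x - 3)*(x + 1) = x^4 - 13*x^3 + 47*x^2 - 23*x - 84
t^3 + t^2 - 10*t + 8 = (t - 2)*(t - 1)*(t + 4)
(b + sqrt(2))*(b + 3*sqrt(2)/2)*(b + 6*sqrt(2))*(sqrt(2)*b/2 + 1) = sqrt(2)*b^4/2 + 19*b^3/2 + 25*sqrt(2)*b^2 + 51*b + 18*sqrt(2)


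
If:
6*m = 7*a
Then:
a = 6*m/7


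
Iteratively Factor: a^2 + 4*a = (a)*(a + 4)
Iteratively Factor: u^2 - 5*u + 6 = (u - 3)*(u - 2)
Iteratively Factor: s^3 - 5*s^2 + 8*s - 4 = (s - 1)*(s^2 - 4*s + 4) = (s - 2)*(s - 1)*(s - 2)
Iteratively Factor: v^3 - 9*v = (v)*(v^2 - 9) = v*(v + 3)*(v - 3)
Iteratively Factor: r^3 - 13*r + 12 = (r + 4)*(r^2 - 4*r + 3) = (r - 1)*(r + 4)*(r - 3)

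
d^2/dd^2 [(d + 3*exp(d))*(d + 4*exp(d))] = 7*d*exp(d) + 48*exp(2*d) + 14*exp(d) + 2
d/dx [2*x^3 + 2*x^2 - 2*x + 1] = 6*x^2 + 4*x - 2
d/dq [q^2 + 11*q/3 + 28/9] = 2*q + 11/3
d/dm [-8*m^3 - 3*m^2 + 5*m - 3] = -24*m^2 - 6*m + 5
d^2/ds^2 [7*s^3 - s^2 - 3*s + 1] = 42*s - 2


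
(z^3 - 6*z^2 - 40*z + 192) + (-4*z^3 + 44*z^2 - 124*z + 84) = -3*z^3 + 38*z^2 - 164*z + 276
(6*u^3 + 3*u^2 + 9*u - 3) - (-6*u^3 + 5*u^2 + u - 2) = 12*u^3 - 2*u^2 + 8*u - 1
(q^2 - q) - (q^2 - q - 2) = 2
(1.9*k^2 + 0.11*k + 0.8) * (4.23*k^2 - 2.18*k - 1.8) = 8.037*k^4 - 3.6767*k^3 - 0.2758*k^2 - 1.942*k - 1.44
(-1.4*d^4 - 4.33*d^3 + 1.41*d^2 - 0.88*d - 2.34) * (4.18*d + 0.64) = -5.852*d^5 - 18.9954*d^4 + 3.1226*d^3 - 2.776*d^2 - 10.3444*d - 1.4976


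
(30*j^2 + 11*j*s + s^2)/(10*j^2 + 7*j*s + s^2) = (6*j + s)/(2*j + s)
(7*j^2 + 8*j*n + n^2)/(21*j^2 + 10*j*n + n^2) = (j + n)/(3*j + n)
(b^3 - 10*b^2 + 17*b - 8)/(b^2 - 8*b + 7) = (b^2 - 9*b + 8)/(b - 7)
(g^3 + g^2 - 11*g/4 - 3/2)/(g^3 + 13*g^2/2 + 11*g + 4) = (g - 3/2)/(g + 4)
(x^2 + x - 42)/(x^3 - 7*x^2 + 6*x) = (x + 7)/(x*(x - 1))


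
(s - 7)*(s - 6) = s^2 - 13*s + 42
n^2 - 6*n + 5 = (n - 5)*(n - 1)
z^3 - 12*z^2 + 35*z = z*(z - 7)*(z - 5)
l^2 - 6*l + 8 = (l - 4)*(l - 2)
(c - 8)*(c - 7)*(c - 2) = c^3 - 17*c^2 + 86*c - 112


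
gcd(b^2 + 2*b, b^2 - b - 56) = 1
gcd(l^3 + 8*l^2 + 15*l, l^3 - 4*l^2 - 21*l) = l^2 + 3*l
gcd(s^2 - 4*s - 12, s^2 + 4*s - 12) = 1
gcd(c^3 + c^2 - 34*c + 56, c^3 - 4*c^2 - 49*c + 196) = c^2 + 3*c - 28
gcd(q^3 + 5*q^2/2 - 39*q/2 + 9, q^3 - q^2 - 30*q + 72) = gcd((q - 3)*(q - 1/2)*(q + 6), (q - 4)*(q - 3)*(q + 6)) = q^2 + 3*q - 18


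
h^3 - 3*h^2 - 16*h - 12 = (h - 6)*(h + 1)*(h + 2)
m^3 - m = m*(m - 1)*(m + 1)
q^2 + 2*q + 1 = (q + 1)^2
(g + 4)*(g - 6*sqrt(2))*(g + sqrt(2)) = g^3 - 5*sqrt(2)*g^2 + 4*g^2 - 20*sqrt(2)*g - 12*g - 48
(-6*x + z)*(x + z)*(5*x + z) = -30*x^3 - 31*x^2*z + z^3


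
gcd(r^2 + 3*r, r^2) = r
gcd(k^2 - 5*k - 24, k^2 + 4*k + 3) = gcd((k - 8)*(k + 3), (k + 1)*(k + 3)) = k + 3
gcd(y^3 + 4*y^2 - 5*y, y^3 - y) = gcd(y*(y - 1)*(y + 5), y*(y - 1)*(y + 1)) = y^2 - y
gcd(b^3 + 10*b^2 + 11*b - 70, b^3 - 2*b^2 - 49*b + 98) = b^2 + 5*b - 14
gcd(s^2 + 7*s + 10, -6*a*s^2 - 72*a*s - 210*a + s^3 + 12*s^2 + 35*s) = s + 5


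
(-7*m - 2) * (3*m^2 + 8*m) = -21*m^3 - 62*m^2 - 16*m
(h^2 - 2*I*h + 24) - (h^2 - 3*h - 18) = 3*h - 2*I*h + 42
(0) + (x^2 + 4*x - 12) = x^2 + 4*x - 12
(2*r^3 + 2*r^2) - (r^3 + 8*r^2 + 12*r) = r^3 - 6*r^2 - 12*r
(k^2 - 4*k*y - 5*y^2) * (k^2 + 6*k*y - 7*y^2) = k^4 + 2*k^3*y - 36*k^2*y^2 - 2*k*y^3 + 35*y^4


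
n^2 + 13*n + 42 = (n + 6)*(n + 7)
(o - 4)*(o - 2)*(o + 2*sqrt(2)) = o^3 - 6*o^2 + 2*sqrt(2)*o^2 - 12*sqrt(2)*o + 8*o + 16*sqrt(2)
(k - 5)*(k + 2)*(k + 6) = k^3 + 3*k^2 - 28*k - 60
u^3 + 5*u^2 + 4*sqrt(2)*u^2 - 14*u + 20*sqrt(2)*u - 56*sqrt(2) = (u - 2)*(u + 7)*(u + 4*sqrt(2))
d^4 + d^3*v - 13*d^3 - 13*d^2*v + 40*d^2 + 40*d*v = d*(d - 8)*(d - 5)*(d + v)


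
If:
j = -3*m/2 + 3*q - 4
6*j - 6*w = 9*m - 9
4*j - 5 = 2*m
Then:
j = 21/8 - w/2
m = 11/4 - w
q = 43/12 - 2*w/3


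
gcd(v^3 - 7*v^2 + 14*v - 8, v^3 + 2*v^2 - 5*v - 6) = v - 2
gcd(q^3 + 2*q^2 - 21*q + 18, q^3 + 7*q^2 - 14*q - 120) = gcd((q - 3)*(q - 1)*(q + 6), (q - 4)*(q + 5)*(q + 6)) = q + 6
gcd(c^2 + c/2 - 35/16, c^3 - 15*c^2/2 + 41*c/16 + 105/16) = c - 5/4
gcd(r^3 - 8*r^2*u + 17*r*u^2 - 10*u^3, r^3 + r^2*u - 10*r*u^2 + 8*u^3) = r^2 - 3*r*u + 2*u^2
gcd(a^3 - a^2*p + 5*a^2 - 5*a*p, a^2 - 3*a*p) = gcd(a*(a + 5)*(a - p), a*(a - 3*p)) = a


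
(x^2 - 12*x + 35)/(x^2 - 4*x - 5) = (x - 7)/(x + 1)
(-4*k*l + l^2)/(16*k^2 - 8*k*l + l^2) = -l/(4*k - l)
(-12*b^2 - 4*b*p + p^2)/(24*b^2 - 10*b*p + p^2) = (2*b + p)/(-4*b + p)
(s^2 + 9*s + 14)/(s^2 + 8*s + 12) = (s + 7)/(s + 6)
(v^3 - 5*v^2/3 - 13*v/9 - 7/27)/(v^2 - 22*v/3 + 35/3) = (9*v^2 + 6*v + 1)/(9*(v - 5))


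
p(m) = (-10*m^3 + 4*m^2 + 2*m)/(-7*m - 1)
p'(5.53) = 15.02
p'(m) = (-30*m^2 + 8*m + 2)/(-7*m - 1) + 7*(-10*m^3 + 4*m^2 + 2*m)/(-7*m - 1)^2 = 2*(70*m^3 + m^2 - 4*m - 1)/(49*m^2 + 14*m + 1)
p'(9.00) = 24.94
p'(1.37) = 3.13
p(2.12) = 4.61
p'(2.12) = 5.28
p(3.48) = 14.43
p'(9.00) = 24.94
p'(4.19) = 11.19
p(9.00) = 108.56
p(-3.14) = 16.34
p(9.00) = 108.56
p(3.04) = 10.68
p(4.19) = 21.66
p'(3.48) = 9.17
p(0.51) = -0.16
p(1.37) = 1.46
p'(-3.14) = -9.75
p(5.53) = 39.23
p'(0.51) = 0.62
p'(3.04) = 7.91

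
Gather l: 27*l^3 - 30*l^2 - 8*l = 27*l^3 - 30*l^2 - 8*l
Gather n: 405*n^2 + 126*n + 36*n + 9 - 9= 405*n^2 + 162*n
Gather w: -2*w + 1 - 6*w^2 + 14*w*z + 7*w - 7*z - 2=-6*w^2 + w*(14*z + 5) - 7*z - 1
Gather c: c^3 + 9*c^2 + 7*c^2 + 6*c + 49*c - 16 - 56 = c^3 + 16*c^2 + 55*c - 72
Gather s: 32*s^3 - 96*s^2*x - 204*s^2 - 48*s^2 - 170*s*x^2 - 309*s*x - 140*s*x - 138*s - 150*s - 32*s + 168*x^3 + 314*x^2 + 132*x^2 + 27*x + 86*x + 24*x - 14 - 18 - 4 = 32*s^3 + s^2*(-96*x - 252) + s*(-170*x^2 - 449*x - 320) + 168*x^3 + 446*x^2 + 137*x - 36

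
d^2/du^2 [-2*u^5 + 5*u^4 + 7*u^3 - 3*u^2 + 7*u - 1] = -40*u^3 + 60*u^2 + 42*u - 6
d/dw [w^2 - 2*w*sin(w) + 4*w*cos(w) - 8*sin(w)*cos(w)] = -4*w*sin(w) - 2*w*cos(w) + 2*w - 2*sin(w) + 4*cos(w) - 8*cos(2*w)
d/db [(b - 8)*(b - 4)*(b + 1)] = 3*b^2 - 22*b + 20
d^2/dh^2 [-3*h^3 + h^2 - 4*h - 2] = 2 - 18*h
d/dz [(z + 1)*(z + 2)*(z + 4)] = 3*z^2 + 14*z + 14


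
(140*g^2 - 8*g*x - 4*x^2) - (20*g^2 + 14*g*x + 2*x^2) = 120*g^2 - 22*g*x - 6*x^2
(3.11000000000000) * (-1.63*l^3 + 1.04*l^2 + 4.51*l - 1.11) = -5.0693*l^3 + 3.2344*l^2 + 14.0261*l - 3.4521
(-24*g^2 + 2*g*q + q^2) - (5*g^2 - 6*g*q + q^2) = -29*g^2 + 8*g*q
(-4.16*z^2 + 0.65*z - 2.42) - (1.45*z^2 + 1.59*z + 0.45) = -5.61*z^2 - 0.94*z - 2.87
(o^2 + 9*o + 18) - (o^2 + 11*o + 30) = -2*o - 12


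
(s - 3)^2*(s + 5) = s^3 - s^2 - 21*s + 45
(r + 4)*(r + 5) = r^2 + 9*r + 20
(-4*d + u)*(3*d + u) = -12*d^2 - d*u + u^2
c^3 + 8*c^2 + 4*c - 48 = (c - 2)*(c + 4)*(c + 6)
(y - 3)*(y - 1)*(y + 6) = y^3 + 2*y^2 - 21*y + 18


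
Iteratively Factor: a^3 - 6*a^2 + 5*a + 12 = (a - 3)*(a^2 - 3*a - 4) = (a - 4)*(a - 3)*(a + 1)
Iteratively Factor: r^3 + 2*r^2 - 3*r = (r + 3)*(r^2 - r) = (r - 1)*(r + 3)*(r)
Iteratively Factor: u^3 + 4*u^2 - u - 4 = (u + 1)*(u^2 + 3*u - 4) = (u - 1)*(u + 1)*(u + 4)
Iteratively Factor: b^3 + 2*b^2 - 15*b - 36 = (b - 4)*(b^2 + 6*b + 9) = (b - 4)*(b + 3)*(b + 3)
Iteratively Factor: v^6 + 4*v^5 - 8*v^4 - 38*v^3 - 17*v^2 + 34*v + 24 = (v - 1)*(v^5 + 5*v^4 - 3*v^3 - 41*v^2 - 58*v - 24) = (v - 1)*(v + 1)*(v^4 + 4*v^3 - 7*v^2 - 34*v - 24) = (v - 1)*(v + 1)*(v + 2)*(v^3 + 2*v^2 - 11*v - 12) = (v - 1)*(v + 1)^2*(v + 2)*(v^2 + v - 12) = (v - 1)*(v + 1)^2*(v + 2)*(v + 4)*(v - 3)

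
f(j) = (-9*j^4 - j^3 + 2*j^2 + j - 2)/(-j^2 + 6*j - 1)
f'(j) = (2*j - 6)*(-9*j^4 - j^3 + 2*j^2 + j - 2)/(-j^2 + 6*j - 1)^2 + (-36*j^3 - 3*j^2 + 4*j + 1)/(-j^2 + 6*j - 1) = (18*j^5 - 161*j^4 + 24*j^3 + 16*j^2 - 8*j + 11)/(j^4 - 12*j^3 + 38*j^2 - 12*j + 1)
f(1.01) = -2.31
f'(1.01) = -6.41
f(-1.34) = 2.43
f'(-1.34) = -5.15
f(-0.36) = 0.67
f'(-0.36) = 1.11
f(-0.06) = 1.51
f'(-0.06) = 6.20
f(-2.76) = 19.49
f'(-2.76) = -19.84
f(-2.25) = 10.91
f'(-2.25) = -13.92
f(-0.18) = 1.00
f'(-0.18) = 2.83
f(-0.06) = 1.51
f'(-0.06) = 6.20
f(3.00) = -92.12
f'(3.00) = -123.25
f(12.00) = 2576.08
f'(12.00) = 222.21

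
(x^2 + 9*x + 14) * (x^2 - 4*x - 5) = x^4 + 5*x^3 - 27*x^2 - 101*x - 70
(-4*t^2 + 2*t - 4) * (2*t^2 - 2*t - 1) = -8*t^4 + 12*t^3 - 8*t^2 + 6*t + 4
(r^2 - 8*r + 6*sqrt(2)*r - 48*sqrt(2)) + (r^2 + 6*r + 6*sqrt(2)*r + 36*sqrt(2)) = 2*r^2 - 2*r + 12*sqrt(2)*r - 12*sqrt(2)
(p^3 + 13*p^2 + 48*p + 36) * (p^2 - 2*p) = p^5 + 11*p^4 + 22*p^3 - 60*p^2 - 72*p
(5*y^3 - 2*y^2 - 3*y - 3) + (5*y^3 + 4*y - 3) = 10*y^3 - 2*y^2 + y - 6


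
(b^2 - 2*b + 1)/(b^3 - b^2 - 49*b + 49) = (b - 1)/(b^2 - 49)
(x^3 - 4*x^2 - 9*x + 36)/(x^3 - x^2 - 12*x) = (x - 3)/x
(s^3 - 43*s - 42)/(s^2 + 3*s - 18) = (s^2 - 6*s - 7)/(s - 3)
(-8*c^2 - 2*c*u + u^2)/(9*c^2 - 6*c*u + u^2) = (-8*c^2 - 2*c*u + u^2)/(9*c^2 - 6*c*u + u^2)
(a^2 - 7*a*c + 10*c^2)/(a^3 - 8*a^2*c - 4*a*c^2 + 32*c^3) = (a - 5*c)/(a^2 - 6*a*c - 16*c^2)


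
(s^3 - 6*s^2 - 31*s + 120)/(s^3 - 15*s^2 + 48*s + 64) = (s^2 + 2*s - 15)/(s^2 - 7*s - 8)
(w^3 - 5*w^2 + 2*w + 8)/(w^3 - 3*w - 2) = (w - 4)/(w + 1)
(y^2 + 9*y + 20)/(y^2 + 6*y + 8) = (y + 5)/(y + 2)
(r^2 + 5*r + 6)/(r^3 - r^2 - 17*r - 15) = (r + 2)/(r^2 - 4*r - 5)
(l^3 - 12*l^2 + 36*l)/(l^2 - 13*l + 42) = l*(l - 6)/(l - 7)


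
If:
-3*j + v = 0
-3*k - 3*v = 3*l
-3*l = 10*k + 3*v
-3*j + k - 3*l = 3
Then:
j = 1/2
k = 0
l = -3/2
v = 3/2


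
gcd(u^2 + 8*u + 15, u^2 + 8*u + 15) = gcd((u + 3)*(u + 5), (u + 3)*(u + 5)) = u^2 + 8*u + 15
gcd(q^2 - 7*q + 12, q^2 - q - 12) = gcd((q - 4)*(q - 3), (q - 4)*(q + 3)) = q - 4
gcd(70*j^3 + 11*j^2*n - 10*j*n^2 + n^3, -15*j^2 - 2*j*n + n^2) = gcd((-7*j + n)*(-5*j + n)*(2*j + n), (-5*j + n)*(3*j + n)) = 5*j - n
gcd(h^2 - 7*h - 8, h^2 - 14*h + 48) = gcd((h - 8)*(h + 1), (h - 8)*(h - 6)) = h - 8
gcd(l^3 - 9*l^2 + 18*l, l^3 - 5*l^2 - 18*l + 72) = l^2 - 9*l + 18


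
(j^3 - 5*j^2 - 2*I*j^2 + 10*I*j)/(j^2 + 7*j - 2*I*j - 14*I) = j*(j - 5)/(j + 7)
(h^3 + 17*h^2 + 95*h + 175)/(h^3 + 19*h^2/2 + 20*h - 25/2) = 2*(h + 7)/(2*h - 1)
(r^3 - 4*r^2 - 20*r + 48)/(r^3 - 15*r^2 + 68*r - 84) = (r + 4)/(r - 7)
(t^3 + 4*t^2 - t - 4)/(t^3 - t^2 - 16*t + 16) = (t + 1)/(t - 4)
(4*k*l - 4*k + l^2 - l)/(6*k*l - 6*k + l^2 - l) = (4*k + l)/(6*k + l)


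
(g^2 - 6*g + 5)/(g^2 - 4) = (g^2 - 6*g + 5)/(g^2 - 4)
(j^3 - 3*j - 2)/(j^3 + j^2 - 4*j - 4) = (j + 1)/(j + 2)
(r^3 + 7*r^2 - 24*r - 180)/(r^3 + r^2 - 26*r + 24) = (r^2 + r - 30)/(r^2 - 5*r + 4)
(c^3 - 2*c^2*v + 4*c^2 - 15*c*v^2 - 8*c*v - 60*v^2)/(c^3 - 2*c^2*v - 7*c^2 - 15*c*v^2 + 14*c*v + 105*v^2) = (c + 4)/(c - 7)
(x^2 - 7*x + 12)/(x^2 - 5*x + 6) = (x - 4)/(x - 2)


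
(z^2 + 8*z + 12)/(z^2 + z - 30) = (z + 2)/(z - 5)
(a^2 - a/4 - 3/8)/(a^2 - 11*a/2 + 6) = (8*a^2 - 2*a - 3)/(4*(2*a^2 - 11*a + 12))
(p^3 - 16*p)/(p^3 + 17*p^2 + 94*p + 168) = p*(p - 4)/(p^2 + 13*p + 42)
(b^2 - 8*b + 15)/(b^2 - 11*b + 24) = (b - 5)/(b - 8)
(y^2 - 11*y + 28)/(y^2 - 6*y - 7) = (y - 4)/(y + 1)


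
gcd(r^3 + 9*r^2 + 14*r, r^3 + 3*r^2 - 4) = r + 2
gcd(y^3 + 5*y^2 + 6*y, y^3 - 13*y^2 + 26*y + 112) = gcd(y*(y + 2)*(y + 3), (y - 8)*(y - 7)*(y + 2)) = y + 2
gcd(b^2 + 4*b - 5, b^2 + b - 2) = b - 1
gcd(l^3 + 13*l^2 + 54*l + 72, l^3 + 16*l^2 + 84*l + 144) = l^2 + 10*l + 24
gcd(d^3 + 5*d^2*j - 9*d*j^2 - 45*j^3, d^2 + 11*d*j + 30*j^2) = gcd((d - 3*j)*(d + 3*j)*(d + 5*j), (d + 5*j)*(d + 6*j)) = d + 5*j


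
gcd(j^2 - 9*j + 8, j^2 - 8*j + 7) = j - 1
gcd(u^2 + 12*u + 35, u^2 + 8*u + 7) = u + 7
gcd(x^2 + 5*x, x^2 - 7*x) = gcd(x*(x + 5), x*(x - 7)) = x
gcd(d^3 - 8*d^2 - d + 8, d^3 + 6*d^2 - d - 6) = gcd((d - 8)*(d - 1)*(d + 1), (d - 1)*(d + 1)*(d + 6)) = d^2 - 1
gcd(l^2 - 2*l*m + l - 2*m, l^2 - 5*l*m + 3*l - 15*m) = 1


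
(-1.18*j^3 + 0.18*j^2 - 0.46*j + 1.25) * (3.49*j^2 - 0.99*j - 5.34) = -4.1182*j^5 + 1.7964*j^4 + 4.5176*j^3 + 3.8567*j^2 + 1.2189*j - 6.675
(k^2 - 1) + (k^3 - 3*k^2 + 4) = k^3 - 2*k^2 + 3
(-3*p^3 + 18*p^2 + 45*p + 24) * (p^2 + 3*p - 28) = -3*p^5 + 9*p^4 + 183*p^3 - 345*p^2 - 1188*p - 672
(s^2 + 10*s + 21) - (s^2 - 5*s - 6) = 15*s + 27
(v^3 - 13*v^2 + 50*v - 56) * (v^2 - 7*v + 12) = v^5 - 20*v^4 + 153*v^3 - 562*v^2 + 992*v - 672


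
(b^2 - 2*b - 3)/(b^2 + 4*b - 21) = (b + 1)/(b + 7)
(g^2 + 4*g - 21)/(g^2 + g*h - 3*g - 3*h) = (g + 7)/(g + h)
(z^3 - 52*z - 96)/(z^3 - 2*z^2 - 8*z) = (z^2 - 2*z - 48)/(z*(z - 4))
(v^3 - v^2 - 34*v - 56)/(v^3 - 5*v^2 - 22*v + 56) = (v + 2)/(v - 2)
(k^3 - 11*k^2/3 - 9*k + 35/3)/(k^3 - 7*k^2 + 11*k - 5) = (k + 7/3)/(k - 1)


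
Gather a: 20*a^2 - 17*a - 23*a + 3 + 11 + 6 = 20*a^2 - 40*a + 20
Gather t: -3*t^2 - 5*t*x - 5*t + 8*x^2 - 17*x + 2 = -3*t^2 + t*(-5*x - 5) + 8*x^2 - 17*x + 2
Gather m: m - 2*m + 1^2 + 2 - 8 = -m - 5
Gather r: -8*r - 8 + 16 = 8 - 8*r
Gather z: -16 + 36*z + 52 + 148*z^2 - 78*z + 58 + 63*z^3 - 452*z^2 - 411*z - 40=63*z^3 - 304*z^2 - 453*z + 54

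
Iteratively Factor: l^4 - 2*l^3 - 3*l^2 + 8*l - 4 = (l - 1)*(l^3 - l^2 - 4*l + 4) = (l - 2)*(l - 1)*(l^2 + l - 2) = (l - 2)*(l - 1)*(l + 2)*(l - 1)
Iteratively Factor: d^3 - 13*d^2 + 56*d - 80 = (d - 4)*(d^2 - 9*d + 20) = (d - 4)^2*(d - 5)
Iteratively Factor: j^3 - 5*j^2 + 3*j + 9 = (j - 3)*(j^2 - 2*j - 3) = (j - 3)*(j + 1)*(j - 3)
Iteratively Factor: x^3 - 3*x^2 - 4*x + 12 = (x - 3)*(x^2 - 4) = (x - 3)*(x + 2)*(x - 2)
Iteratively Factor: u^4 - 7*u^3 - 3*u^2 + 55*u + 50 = (u - 5)*(u^3 - 2*u^2 - 13*u - 10) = (u - 5)*(u + 2)*(u^2 - 4*u - 5) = (u - 5)*(u + 1)*(u + 2)*(u - 5)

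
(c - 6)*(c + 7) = c^2 + c - 42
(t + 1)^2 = t^2 + 2*t + 1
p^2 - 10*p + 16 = (p - 8)*(p - 2)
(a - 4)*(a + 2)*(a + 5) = a^3 + 3*a^2 - 18*a - 40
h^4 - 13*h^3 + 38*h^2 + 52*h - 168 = (h - 7)*(h - 6)*(h - 2)*(h + 2)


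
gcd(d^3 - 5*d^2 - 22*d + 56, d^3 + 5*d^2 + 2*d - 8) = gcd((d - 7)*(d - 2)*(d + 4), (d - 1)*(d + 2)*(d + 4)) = d + 4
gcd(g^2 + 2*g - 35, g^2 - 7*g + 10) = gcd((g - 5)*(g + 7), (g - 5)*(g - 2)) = g - 5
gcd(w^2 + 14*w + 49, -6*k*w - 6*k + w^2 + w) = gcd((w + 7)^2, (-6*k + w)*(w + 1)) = 1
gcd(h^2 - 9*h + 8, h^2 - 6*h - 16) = h - 8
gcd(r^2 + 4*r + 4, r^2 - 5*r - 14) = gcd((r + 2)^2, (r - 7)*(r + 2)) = r + 2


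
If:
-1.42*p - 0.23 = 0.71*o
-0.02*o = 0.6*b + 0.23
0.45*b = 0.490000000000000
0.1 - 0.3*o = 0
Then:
No Solution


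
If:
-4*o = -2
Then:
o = 1/2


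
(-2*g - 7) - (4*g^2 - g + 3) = -4*g^2 - g - 10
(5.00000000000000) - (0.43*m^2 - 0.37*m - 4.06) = -0.43*m^2 + 0.37*m + 9.06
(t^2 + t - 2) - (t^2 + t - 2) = 0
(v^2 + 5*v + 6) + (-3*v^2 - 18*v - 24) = -2*v^2 - 13*v - 18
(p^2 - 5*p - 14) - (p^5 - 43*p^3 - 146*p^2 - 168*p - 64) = -p^5 + 43*p^3 + 147*p^2 + 163*p + 50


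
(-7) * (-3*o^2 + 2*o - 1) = 21*o^2 - 14*o + 7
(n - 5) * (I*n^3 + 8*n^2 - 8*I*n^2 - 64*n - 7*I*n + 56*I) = I*n^4 + 8*n^3 - 13*I*n^3 - 104*n^2 + 33*I*n^2 + 320*n + 91*I*n - 280*I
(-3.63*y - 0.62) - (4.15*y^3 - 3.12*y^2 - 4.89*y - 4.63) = -4.15*y^3 + 3.12*y^2 + 1.26*y + 4.01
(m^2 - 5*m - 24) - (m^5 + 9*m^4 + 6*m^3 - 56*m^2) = -m^5 - 9*m^4 - 6*m^3 + 57*m^2 - 5*m - 24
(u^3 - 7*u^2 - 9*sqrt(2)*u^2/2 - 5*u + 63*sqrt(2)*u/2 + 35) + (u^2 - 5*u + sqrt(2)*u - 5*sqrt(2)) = u^3 - 9*sqrt(2)*u^2/2 - 6*u^2 - 10*u + 65*sqrt(2)*u/2 - 5*sqrt(2) + 35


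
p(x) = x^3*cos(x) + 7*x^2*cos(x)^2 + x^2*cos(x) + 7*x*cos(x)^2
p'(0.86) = -1.44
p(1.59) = -0.12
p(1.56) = 0.07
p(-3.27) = 75.18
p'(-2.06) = -25.52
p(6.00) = 513.01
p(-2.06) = 5.49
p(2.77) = 36.51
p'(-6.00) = -41.20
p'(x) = -x^3*sin(x) - 14*x^2*sin(x)*cos(x) - x^2*sin(x) + 3*x^2*cos(x) - 14*x*sin(x)*cos(x) + 14*x*cos(x)^2 + 2*x*cos(x) + 7*cos(x)^2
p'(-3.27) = -47.17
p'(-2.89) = -72.42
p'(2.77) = 52.09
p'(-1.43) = 0.53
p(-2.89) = 51.15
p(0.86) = 5.66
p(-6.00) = 20.77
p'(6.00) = 427.28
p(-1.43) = -0.04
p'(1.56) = -6.72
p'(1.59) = -5.64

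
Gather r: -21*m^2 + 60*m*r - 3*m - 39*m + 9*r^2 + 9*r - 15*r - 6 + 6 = -21*m^2 - 42*m + 9*r^2 + r*(60*m - 6)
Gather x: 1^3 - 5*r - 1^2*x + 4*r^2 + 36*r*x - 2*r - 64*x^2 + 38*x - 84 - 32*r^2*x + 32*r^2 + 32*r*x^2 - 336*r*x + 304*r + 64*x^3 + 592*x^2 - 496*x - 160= 36*r^2 + 297*r + 64*x^3 + x^2*(32*r + 528) + x*(-32*r^2 - 300*r - 459) - 243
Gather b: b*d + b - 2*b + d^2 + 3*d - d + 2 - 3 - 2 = b*(d - 1) + d^2 + 2*d - 3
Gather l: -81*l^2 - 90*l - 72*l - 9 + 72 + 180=-81*l^2 - 162*l + 243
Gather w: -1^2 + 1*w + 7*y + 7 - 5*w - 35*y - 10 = -4*w - 28*y - 4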